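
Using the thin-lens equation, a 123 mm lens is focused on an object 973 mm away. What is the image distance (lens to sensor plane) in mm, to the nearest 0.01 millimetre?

1/dᵢ = 1/f − 1/dₒ = 1/123 − 1/973 = 0.0071023 mm⁻¹.
dᵢ = 1/0.0071023 ≈ 140.7988 mm.

140.80 mm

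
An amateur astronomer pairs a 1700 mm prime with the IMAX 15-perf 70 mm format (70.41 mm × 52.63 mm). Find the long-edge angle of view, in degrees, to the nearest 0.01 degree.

2.37°

Angle of view α = 2·arctan(w/2f) with w = 70.41 mm and f = 1700 mm.
w/2f = 0.02071; arctan(0.02071) ≈ 1.1864°, so α ≈ 2.3727°.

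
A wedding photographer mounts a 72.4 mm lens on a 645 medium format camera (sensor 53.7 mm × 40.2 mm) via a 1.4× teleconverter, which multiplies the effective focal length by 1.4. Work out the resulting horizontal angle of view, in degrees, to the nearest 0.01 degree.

29.67°

Effective focal length f = 72.4 × 1.4 = 101.36 mm.
α = 2·arctan(53.7 / (2 × 101.36)) = 2·arctan(0.26490) ≈ 29.6735°.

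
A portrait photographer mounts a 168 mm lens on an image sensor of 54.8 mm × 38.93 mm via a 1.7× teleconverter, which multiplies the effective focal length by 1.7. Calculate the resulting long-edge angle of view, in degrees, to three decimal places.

10.960°

Effective focal length f = 168 × 1.7 = 285.6 mm.
α = 2·arctan(54.8 / (2 × 285.6)) = 2·arctan(0.09594) ≈ 10.9602°.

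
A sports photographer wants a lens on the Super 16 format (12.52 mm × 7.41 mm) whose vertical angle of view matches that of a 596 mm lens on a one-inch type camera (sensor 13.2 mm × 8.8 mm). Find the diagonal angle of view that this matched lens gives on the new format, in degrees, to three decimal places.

1.661°

Equal vertical AOV ⇒ f₂ = f₁ · 7.41/8.8 = 596 × 0.84205 ≈ 501.8591 mm.
Sensor diagonal = √(12.52² + 7.41²) = √211.6585 ≈ 14.5485 mm.
Diagonal AOV on the new format = 2·arctan(14.5485 / (2 × 501.8591)) = 2·arctan(0.01449) ≈ 1.6608°.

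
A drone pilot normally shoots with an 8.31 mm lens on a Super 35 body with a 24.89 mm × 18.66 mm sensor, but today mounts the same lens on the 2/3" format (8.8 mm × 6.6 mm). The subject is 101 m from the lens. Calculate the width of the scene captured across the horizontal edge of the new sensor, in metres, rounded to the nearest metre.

107 m

The focal length stays 8.31 mm; the relevant sensor dimension is now w = 8.8 mm. Object distance dₒ = 101 m = 101000 mm.
Thin-lens field width W = w·(dₒ − f)/f = 8.8 × (101000 − 8.31)/8.31 ≈ 106946.675 mm = 106.947 m.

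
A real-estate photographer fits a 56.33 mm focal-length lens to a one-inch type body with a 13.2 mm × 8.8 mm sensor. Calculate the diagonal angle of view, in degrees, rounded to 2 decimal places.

16.03°

Sensor diagonal = √(13.2² + 8.8²) = √251.6800 ≈ 15.8644 mm.
Angle of view α = 2·arctan(d/2f) with d = 15.8644 mm and f = 56.33 mm.
d/2f = 0.14082; arctan(0.14082) ≈ 8.0155°, so α ≈ 16.0310°.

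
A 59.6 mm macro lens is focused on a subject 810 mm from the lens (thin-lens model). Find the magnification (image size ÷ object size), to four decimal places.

0.0794×

Thin lens: 1/f = 1/dₒ + 1/dᵢ → 1/dᵢ = 1/59.6 − 1/810 = 0.0155440 mm⁻¹, so dᵢ ≈ 64.3337 mm.
Magnification m = dᵢ/dₒ = 64.3337/810 ≈ 0.07942.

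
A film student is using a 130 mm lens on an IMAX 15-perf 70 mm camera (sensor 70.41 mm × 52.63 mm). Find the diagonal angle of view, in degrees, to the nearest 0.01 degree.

37.36°

Sensor diagonal = √(70.41² + 52.63²) = √7727.4850 ≈ 87.9061 mm.
Angle of view α = 2·arctan(d/2f) with d = 87.9061 mm and f = 130 mm.
d/2f = 0.33810; arctan(0.33810) ≈ 18.6804°, so α ≈ 37.3608°.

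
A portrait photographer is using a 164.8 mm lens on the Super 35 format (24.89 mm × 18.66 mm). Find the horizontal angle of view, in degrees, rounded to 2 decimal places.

8.64°

Angle of view α = 2·arctan(w/2f) with w = 24.89 mm and f = 164.8 mm.
w/2f = 0.07552; arctan(0.07552) ≈ 4.3185°, so α ≈ 8.6371°.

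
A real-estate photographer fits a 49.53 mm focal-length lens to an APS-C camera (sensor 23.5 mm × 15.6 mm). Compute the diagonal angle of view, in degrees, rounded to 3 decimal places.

Sensor diagonal = √(23.5² + 15.6²) = √795.6100 ≈ 28.2066 mm.
Angle of view α = 2·arctan(d/2f) with d = 28.2066 mm and f = 49.53 mm.
d/2f = 0.28474; arctan(0.28474) ≈ 15.8939°, so α ≈ 31.7878°.

31.788°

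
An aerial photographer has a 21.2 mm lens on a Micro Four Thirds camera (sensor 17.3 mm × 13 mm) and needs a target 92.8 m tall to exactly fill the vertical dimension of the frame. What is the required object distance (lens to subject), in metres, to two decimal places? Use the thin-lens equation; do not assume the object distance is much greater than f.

151.36 m

W: 92.8 m = 92800 mm.
Magnification m = h/W = dᵢ/dₒ; combined with 1/f = 1/dₒ + 1/dᵢ this gives dₒ = f·(1 + W/h).
dₒ = 21.2 mm × (1 + 92800/13) = 21.2 × 7139.4615 ≈ 151356.585 mm = 151.357 m.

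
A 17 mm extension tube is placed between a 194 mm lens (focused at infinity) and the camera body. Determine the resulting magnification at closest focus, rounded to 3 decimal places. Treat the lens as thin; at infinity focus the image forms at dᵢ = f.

0.088×

The tube moves the image plane from f to f + e, so dᵢ = 194 + 17 = 211 mm. Focus is achieved when 1/f = 1/dₒ + 1/dᵢ, giving dₒ = 1/(1/f − 1/(f+e)).
Magnification m = dᵢ/dₒ = (f+e)·(1/f − 1/(f+e)) = e/f = 17/194 ≈ 0.0876.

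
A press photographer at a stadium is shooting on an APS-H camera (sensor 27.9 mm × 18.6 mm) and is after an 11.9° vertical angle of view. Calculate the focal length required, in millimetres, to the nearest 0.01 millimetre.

From α = 2·arctan(h/2f) we get f = h / (2·tan(α/2)).
With h = 18.6 mm and α/2 = 5.95°, tan(α/2) ≈ 0.10422, so f ≈ 18.6 / 0.20844 ≈ 89.2326 mm.

89.23 mm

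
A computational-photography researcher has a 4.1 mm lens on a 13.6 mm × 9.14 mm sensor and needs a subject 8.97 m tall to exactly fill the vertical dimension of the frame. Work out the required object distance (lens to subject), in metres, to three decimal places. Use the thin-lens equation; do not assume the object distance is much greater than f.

W: 8.97 m = 8970 mm.
Magnification m = h/W = dᵢ/dₒ; combined with 1/f = 1/dₒ + 1/dᵢ this gives dₒ = f·(1 + W/h).
dₒ = 4.1 mm × (1 + 8970/9.14) = 4.1 × 982.4004 ≈ 4027.842 mm = 4.02784 m.

4.028 m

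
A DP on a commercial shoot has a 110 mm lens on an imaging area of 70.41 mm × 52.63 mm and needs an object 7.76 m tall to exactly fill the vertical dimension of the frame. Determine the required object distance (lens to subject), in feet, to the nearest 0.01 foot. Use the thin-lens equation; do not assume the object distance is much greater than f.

53.57 ft

W: 7.76 m = 7760 mm.
Magnification m = h/W = dᵢ/dₒ; combined with 1/f = 1/dₒ + 1/dᵢ this gives dₒ = f·(1 + W/h).
dₒ = 110 mm × (1 + 7760/52.63) = 110 × 148.4444 ≈ 16328.887 mm = 16328.887/304.8 ft = 53.5725 ft.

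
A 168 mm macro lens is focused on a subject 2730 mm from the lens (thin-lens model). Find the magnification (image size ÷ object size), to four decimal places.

Thin lens: 1/f = 1/dₒ + 1/dᵢ → 1/dᵢ = 1/168 − 1/2730 = 0.0055861 mm⁻¹, so dᵢ ≈ 179.0164 mm.
Magnification m = dᵢ/dₒ = 179.0164/2730 ≈ 0.06557.

0.0656×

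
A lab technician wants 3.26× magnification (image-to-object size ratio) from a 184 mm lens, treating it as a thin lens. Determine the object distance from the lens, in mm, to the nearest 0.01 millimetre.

240.44 mm

With m = dᵢ/dₒ and 1/f = 1/dₒ + 1/dᵢ, substituting dᵢ = m·dₒ gives 1/f = (1 + 1/m)/dₒ, hence dₒ = f·(1 + 1/m).
dₒ = 184 × (1 + 1/3.26) = 184 × 1.30675 ≈ 240.442 mm.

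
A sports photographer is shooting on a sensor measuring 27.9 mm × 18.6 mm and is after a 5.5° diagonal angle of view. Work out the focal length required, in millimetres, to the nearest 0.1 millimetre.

Sensor diagonal = √(27.9² + 18.6²) = √1124.3700 ≈ 33.5316 mm.
From α = 2·arctan(d/2f) we get f = d / (2·tan(α/2)).
With d = 33.5316 mm and α/2 = 2.75°, tan(α/2) ≈ 0.04803, so f ≈ 33.5316 / 0.09607 ≈ 349.0446 mm.

349.0 mm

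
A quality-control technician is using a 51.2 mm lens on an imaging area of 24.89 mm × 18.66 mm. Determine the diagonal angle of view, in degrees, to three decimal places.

33.796°

Sensor diagonal = √(24.89² + 18.66²) = √967.7077 ≈ 31.1080 mm.
Angle of view α = 2·arctan(d/2f) with d = 31.1080 mm and f = 51.2 mm.
d/2f = 0.30379; arctan(0.30379) ≈ 16.8982°, so α ≈ 33.7964°.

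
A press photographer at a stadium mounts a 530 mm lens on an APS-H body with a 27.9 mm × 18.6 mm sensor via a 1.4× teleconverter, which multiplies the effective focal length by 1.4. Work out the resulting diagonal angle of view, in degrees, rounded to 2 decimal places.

Effective focal length f = 530 × 1.4 = 742 mm.
Sensor diagonal = √(27.9² + 18.6²) = √1124.3700 ≈ 33.5316 mm.
α = 2·arctan(33.532 / (2 × 742)) = 2·arctan(0.02260) ≈ 2.5888°.

2.59°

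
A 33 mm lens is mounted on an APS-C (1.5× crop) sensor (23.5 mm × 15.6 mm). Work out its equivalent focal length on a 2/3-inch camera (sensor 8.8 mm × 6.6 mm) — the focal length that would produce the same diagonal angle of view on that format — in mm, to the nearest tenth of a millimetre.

12.9 mm

Sensor diagonal = √(23.5² + 15.6²) = √795.6100 ≈ 28.2066 mm.
Sensor diagonal = √(8.8² + 6.6²) = √121.0000 ≈ 11.0000 mm.
Equal angle of view means equal diagonal/f ratio, so f₂ = f₁ · (diagonal₂/diagonal₁) = 33 × 11.0000/28.2066.
f₂ = 33 × 0.38998 ≈ 12.869 mm.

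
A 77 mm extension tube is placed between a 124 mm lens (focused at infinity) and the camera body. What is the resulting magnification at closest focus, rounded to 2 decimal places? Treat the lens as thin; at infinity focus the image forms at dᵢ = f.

The tube moves the image plane from f to f + e, so dᵢ = 124 + 77 = 201 mm. Focus is achieved when 1/f = 1/dₒ + 1/dᵢ, giving dₒ = 1/(1/f − 1/(f+e)).
Magnification m = dᵢ/dₒ = (f+e)·(1/f − 1/(f+e)) = e/f = 77/124 ≈ 0.6210.

0.62×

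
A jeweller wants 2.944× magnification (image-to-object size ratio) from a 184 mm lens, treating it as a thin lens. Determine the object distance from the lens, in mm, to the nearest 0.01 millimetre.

With m = dᵢ/dₒ and 1/f = 1/dₒ + 1/dᵢ, substituting dᵢ = m·dₒ gives 1/f = (1 + 1/m)/dₒ, hence dₒ = f·(1 + 1/m).
dₒ = 184 × (1 + 1/2.944) = 184 × 1.33967 ≈ 246.500 mm.

246.50 mm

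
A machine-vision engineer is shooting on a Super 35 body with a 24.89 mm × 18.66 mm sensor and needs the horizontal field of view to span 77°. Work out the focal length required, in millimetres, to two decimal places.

From α = 2·arctan(w/2f) we get f = w / (2·tan(α/2)).
With w = 24.89 mm and α/2 = 38.5°, tan(α/2) ≈ 0.79544, so f ≈ 24.89 / 1.59087 ≈ 15.6455 mm.

15.65 mm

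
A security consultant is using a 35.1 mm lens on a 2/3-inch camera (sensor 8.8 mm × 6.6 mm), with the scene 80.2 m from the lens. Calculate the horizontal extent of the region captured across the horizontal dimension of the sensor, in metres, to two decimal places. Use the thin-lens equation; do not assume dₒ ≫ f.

dₒ: 80.2 m = 80200 mm.
Similar triangles through the lens centre give W/dₒ = w/dᵢ; with 1/f = 1/dₒ + 1/dᵢ this gives W = w·(dₒ − f)/f.
W = 8.8 mm × (80200 − 35.1) / 35.1 = 8.8 × 2283.9003 ≈ 20098.323 mm = 20.0983 m.

20.10 m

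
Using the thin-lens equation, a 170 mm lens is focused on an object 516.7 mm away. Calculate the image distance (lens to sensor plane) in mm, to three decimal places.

253.357 mm

1/dᵢ = 1/f − 1/dₒ = 1/170 − 1/516.7 = 0.0039470 mm⁻¹.
dᵢ = 1/0.0039470 ≈ 253.3574 mm.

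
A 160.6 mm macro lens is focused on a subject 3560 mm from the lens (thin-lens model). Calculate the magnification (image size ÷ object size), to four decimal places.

0.0472×

Thin lens: 1/f = 1/dₒ + 1/dᵢ → 1/dᵢ = 1/160.6 − 1/3560 = 0.0059458 mm⁻¹, so dᵢ ≈ 168.1873 mm.
Magnification m = dᵢ/dₒ = 168.1873/3560 ≈ 0.04724.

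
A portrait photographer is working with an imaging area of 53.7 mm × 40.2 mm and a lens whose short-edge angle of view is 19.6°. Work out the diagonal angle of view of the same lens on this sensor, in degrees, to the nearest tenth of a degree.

From the short-edge AOV: f = 40.2 / (2·tan(9.8°)) = 40.2 / 0.34546 ≈ 116.3666 mm.
Sensor diagonal = √(53.7² + 40.2²) = √4499.7300 ≈ 67.0800 mm.
Diagonal AOV = 2·arctan(67.0800 / (2 × 116.3666)) = 2·arctan(0.28823) ≈ 32.1568°.

32.2°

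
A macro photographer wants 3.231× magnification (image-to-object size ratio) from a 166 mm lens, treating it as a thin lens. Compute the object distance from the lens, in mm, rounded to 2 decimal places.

With m = dᵢ/dₒ and 1/f = 1/dₒ + 1/dᵢ, substituting dᵢ = m·dₒ gives 1/f = (1 + 1/m)/dₒ, hence dₒ = f·(1 + 1/m).
dₒ = 166 × (1 + 1/3.231) = 166 × 1.30950 ≈ 217.377 mm.

217.38 mm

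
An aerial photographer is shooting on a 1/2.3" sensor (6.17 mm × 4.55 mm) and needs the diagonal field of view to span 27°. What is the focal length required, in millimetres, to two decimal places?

15.97 mm

Sensor diagonal = √(6.17² + 4.55²) = √58.7714 ≈ 7.6663 mm.
From α = 2·arctan(d/2f) we get f = d / (2·tan(α/2)).
With d = 7.6663 mm and α/2 = 13.5°, tan(α/2) ≈ 0.24008, so f ≈ 7.6663 / 0.48016 ≈ 15.9661 mm.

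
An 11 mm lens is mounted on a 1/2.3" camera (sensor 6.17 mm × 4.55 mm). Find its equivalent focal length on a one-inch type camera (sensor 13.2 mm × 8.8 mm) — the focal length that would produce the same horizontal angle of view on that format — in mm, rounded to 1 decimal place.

23.5 mm

Equal angle of view means equal width/f ratio, so f₂ = f₁ · (width₂/width₁) = 11 × 13.2/6.17.
f₂ = 11 × 2.13938 ≈ 23.533 mm.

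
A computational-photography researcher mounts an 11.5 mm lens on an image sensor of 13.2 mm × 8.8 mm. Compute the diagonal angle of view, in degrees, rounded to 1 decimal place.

Sensor diagonal = √(13.2² + 8.8²) = √251.6800 ≈ 15.8644 mm.
Angle of view α = 2·arctan(d/2f) with d = 15.8644 mm and f = 11.5 mm.
d/2f = 0.68976; arctan(0.68976) ≈ 34.5963°, so α ≈ 69.1925°.

69.2°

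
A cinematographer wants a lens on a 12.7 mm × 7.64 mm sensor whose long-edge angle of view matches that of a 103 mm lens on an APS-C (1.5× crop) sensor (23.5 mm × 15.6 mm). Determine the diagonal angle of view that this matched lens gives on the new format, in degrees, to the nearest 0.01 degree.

Equal long-edge AOV ⇒ f₂ = f₁ · 12.7/23.5 = 103 × 0.54043 ≈ 55.6638 mm.
Sensor diagonal = √(12.7² + 7.64²) = √219.6596 ≈ 14.8209 mm.
Diagonal AOV on the new format = 2·arctan(14.8209 / (2 × 55.6638)) = 2·arctan(0.13313) ≈ 15.1663°.

15.17°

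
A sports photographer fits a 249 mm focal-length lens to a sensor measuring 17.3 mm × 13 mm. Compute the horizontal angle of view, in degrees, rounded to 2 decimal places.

Angle of view α = 2·arctan(w/2f) with w = 17.3 mm and f = 249 mm.
w/2f = 0.03474; arctan(0.03474) ≈ 1.9896°, so α ≈ 3.9792°.

3.98°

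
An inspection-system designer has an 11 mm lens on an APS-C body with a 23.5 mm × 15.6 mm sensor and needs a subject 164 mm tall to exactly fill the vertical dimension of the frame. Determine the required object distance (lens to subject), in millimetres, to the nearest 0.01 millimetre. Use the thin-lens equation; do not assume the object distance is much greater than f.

126.64 mm

Magnification m = h/W = dᵢ/dₒ; combined with 1/f = 1/dₒ + 1/dᵢ this gives dₒ = f·(1 + W/h).
dₒ = 11 mm × (1 + 164/15.6) = 11 × 11.5128 ≈ 126.641 mm.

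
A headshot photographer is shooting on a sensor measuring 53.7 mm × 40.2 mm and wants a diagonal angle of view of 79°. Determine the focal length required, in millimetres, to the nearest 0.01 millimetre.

Sensor diagonal = √(53.7² + 40.2²) = √4499.7300 ≈ 67.0800 mm.
From α = 2·arctan(d/2f) we get f = d / (2·tan(α/2)).
With d = 67.0800 mm and α/2 = 39.5°, tan(α/2) ≈ 0.82434, so f ≈ 67.0800 / 1.64867 ≈ 40.6873 mm.

40.69 mm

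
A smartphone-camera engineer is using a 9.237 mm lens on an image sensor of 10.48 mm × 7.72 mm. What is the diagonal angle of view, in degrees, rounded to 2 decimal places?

70.34°

Sensor diagonal = √(10.48² + 7.72²) = √169.4288 ≈ 13.0165 mm.
Angle of view α = 2·arctan(d/2f) with d = 13.0165 mm and f = 9.237 mm.
d/2f = 0.70458; arctan(0.70458) ≈ 35.1679°, so α ≈ 70.3358°.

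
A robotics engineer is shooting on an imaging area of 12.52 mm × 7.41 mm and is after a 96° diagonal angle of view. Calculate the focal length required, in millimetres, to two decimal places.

Sensor diagonal = √(12.52² + 7.41²) = √211.6585 ≈ 14.5485 mm.
From α = 2·arctan(d/2f) we get f = d / (2·tan(α/2)).
With d = 14.5485 mm and α/2 = 48°, tan(α/2) ≈ 1.11061, so f ≈ 14.5485 / 2.22123 ≈ 6.5498 mm.

6.55 mm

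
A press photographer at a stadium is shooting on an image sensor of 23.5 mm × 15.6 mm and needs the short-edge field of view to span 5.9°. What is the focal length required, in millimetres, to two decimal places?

From α = 2·arctan(h/2f) we get f = h / (2·tan(α/2)).
With h = 15.6 mm and α/2 = 2.95°, tan(α/2) ≈ 0.05153, so f ≈ 15.6 / 0.10307 ≈ 151.3600 mm.

151.36 mm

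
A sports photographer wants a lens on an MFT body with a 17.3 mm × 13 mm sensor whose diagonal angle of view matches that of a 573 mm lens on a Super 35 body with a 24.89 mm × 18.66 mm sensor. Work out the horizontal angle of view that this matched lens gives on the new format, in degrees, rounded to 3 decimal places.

2.486°

Sensor diagonal = √(24.89² + 18.66²) = √967.7077 ≈ 31.1080 mm.
Sensor diagonal = √(17.3² + 13²) = √468.2900 ≈ 21.6400 mm.
Equal diagonal AOV ⇒ f₂ = f₁ · 21.6400/31.1080 = 573 × 0.69564 ≈ 398.6025 mm.
Horizontal AOV on the new format = 2·arctan(17.3 / (2 × 398.6025)) = 2·arctan(0.02170) ≈ 2.4863°.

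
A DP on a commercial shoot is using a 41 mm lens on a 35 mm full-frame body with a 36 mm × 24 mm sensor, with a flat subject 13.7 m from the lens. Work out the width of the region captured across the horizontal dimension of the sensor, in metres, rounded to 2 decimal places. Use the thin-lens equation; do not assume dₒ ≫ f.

11.99 m

dₒ: 13.7 m = 13700 mm.
Similar triangles through the lens centre give W/dₒ = w/dᵢ; with 1/f = 1/dₒ + 1/dᵢ this gives W = w·(dₒ − f)/f.
W = 36 mm × (13700 − 41) / 41 = 36 × 333.1463 ≈ 11993.268 mm = 11.9933 m.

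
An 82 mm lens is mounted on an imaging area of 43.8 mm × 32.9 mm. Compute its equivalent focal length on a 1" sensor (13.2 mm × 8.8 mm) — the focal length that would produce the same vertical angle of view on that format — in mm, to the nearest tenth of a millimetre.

21.9 mm

Equal angle of view means equal height/f ratio, so f₂ = f₁ · (height₂/height₁) = 82 × 8.8/32.9.
f₂ = 82 × 0.26748 ≈ 21.933 mm.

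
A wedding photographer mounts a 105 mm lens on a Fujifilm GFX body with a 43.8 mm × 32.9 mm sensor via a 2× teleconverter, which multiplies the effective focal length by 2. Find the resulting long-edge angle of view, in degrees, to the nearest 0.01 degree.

Effective focal length f = 105 × 2 = 210 mm.
α = 2·arctan(43.8 / (2 × 210)) = 2·arctan(0.10429) ≈ 11.9072°.

11.91°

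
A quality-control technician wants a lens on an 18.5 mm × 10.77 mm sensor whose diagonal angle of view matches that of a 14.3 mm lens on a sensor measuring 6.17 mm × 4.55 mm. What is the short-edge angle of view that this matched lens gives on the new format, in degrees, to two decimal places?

Sensor diagonal = √(6.17² + 4.55²) = √58.7714 ≈ 7.6663 mm.
Sensor diagonal = √(18.5² + 10.77²) = √458.2429 ≈ 21.4066 mm.
Equal diagonal AOV ⇒ f₂ = f₁ · 21.4066/7.6663 = 14.3 × 2.79232 ≈ 39.9301 mm.
Short-edge AOV on the new format = 2·arctan(10.77 / (2 × 39.9301)) = 2·arctan(0.13486) ≈ 15.3612°.

15.36°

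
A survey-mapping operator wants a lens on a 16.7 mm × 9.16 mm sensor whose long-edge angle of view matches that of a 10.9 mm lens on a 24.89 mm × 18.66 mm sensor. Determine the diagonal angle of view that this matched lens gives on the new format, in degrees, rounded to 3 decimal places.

104.957°

Equal long-edge AOV ⇒ f₂ = f₁ · 16.7/24.89 = 10.9 × 0.67095 ≈ 7.3134 mm.
Sensor diagonal = √(16.7² + 9.16²) = √362.7956 ≈ 19.0472 mm.
Diagonal AOV on the new format = 2·arctan(19.0472 / (2 × 7.3134)) = 2·arctan(1.30222) ≈ 104.9571°.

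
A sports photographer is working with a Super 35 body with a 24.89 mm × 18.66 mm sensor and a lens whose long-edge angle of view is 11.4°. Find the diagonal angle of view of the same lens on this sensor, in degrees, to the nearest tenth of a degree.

From the long-edge AOV: f = 24.89 / (2·tan(5.7°)) = 24.89 / 0.19963 ≈ 124.6828 mm.
Sensor diagonal = √(24.89² + 18.66²) = √967.7077 ≈ 31.1080 mm.
Diagonal AOV = 2·arctan(31.1080 / (2 × 124.6828)) = 2·arctan(0.12475) ≈ 14.2217°.

14.2°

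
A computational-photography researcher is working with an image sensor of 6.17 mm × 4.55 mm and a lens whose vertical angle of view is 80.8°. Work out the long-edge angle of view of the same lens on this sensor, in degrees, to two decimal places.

From the vertical AOV: f = 4.55 / (2·tan(40.4°)) = 4.55 / 1.70213 ≈ 2.6731 mm.
Long-edge AOV = 2·arctan(6.17 / (2 × 2.6731)) = 2·arctan(1.15408) ≈ 98.1829°.

98.18°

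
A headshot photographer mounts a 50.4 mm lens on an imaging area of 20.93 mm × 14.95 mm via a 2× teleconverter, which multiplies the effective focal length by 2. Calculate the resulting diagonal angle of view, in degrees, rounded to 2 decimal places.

14.54°

Effective focal length f = 50.4 × 2 = 100.8 mm.
Sensor diagonal = √(20.93² + 14.95²) = √661.5674 ≈ 25.7210 mm.
α = 2·arctan(25.721 / (2 × 100.8)) = 2·arctan(0.12758) ≈ 14.5415°.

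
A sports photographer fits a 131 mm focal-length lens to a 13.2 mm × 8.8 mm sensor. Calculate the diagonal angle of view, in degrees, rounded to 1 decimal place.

6.9°

Sensor diagonal = √(13.2² + 8.8²) = √251.6800 ≈ 15.8644 mm.
Angle of view α = 2·arctan(d/2f) with d = 15.8644 mm and f = 131 mm.
d/2f = 0.06055; arctan(0.06055) ≈ 3.4651°, so α ≈ 6.9302°.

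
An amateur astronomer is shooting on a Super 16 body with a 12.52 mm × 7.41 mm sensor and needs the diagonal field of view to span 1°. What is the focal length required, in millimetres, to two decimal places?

Sensor diagonal = √(12.52² + 7.41²) = √211.6585 ≈ 14.5485 mm.
From α = 2·arctan(d/2f) we get f = d / (2·tan(α/2)).
With d = 14.5485 mm and α/2 = 0.5°, tan(α/2) ≈ 0.00873, so f ≈ 14.5485 / 0.01745 ≈ 833.5458 mm.

833.55 mm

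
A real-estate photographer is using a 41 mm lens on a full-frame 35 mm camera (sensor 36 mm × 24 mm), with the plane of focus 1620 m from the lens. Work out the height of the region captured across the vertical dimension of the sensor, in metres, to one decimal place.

948.3 m

dₒ: 1620 m = 1.62e+06 mm.
Similar triangles through the lens centre give W/dₒ = h/dᵢ; with 1/f = 1/dₒ + 1/dᵢ this gives W = h·(dₒ − f)/f.
W = 24 mm × (1.62e+06 − 41) / 41 = 24 × 39511.1951 ≈ 948268.683 mm = 948.269 m.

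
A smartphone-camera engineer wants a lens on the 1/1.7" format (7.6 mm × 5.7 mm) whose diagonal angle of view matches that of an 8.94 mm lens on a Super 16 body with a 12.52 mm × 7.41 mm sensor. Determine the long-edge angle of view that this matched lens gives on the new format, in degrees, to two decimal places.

66.12°

Sensor diagonal = √(12.52² + 7.41²) = √211.6585 ≈ 14.5485 mm.
Sensor diagonal = √(7.6² + 5.7²) = √90.2500 ≈ 9.5000 mm.
Equal diagonal AOV ⇒ f₂ = f₁ · 9.5000/14.5485 = 8.94 × 0.65299 ≈ 5.8377 mm.
Long-edge AOV on the new format = 2·arctan(7.6 / (2 × 5.8377)) = 2·arctan(0.65094) ≈ 66.1233°.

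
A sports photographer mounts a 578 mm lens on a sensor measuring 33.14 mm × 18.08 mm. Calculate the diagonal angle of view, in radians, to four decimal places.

0.0653 rad

Sensor diagonal = √(33.14² + 18.08²) = √1425.1460 ≈ 37.7511 mm.
Angle of view α = 2·arctan(d/2f) with d = 37.7511 mm and f = 578 mm.
d/2f = 0.03266; arctan(0.03266) ≈ 0.0326 rad, so α ≈ 0.0653 rad.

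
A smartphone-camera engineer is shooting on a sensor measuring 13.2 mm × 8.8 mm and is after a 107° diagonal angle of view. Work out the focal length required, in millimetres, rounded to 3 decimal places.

5.870 mm

Sensor diagonal = √(13.2² + 8.8²) = √251.6800 ≈ 15.8644 mm.
From α = 2·arctan(d/2f) we get f = d / (2·tan(α/2)).
With d = 15.8644 mm and α/2 = 53.5°, tan(α/2) ≈ 1.35142, so f ≈ 15.8644 / 2.70284 ≈ 5.8695 mm.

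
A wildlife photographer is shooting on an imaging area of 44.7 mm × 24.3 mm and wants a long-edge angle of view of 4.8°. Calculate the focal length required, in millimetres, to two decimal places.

From α = 2·arctan(w/2f) we get f = w / (2·tan(α/2)).
With w = 44.7 mm and α/2 = 2.4°, tan(α/2) ≈ 0.04191, so f ≈ 44.7 / 0.08382 ≈ 533.2548 mm.

533.25 mm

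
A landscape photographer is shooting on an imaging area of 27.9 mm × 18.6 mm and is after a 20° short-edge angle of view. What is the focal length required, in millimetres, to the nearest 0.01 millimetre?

From α = 2·arctan(h/2f) we get f = h / (2·tan(α/2)).
With h = 18.6 mm and α/2 = 10°, tan(α/2) ≈ 0.17633, so f ≈ 18.6 / 0.35265 ≈ 52.7429 mm.

52.74 mm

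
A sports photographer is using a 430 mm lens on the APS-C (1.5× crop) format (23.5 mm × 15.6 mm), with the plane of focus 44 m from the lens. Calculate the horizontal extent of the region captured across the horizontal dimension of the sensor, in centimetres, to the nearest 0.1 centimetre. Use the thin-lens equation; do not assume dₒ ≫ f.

238.1 cm

dₒ: 44 m = 44000 mm.
Similar triangles through the lens centre give W/dₒ = w/dᵢ; with 1/f = 1/dₒ + 1/dᵢ this gives W = w·(dₒ − f)/f.
W = 23.5 mm × (44000 − 430) / 430 = 23.5 × 101.3256 ≈ 2381.151 mm = 238.115 cm.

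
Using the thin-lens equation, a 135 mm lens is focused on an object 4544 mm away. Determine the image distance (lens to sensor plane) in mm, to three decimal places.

139.134 mm

1/dᵢ = 1/f − 1/dₒ = 1/135 − 1/4544 = 0.0071873 mm⁻¹.
dᵢ = 1/0.0071873 ≈ 139.1336 mm.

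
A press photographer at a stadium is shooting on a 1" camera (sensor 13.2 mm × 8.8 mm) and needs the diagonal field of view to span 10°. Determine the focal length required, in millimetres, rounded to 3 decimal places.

Sensor diagonal = √(13.2² + 8.8²) = √251.6800 ≈ 15.8644 mm.
From α = 2·arctan(d/2f) we get f = d / (2·tan(α/2)).
With d = 15.8644 mm and α/2 = 5°, tan(α/2) ≈ 0.08749, so f ≈ 15.8644 / 0.17498 ≈ 90.6656 mm.

90.666 mm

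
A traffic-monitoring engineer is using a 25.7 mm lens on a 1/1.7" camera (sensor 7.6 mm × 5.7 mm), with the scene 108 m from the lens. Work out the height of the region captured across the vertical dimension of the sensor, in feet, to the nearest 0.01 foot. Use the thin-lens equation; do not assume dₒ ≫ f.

78.57 ft

dₒ: 108 m = 108000 mm.
Similar triangles through the lens centre give W/dₒ = h/dᵢ; with 1/f = 1/dₒ + 1/dᵢ this gives W = h·(dₒ − f)/f.
W = 5.7 mm × (108000 − 25.7) / 25.7 = 5.7 × 4201.3346 ≈ 23947.607 mm = 23947.607/304.8 ft = 78.5683 ft.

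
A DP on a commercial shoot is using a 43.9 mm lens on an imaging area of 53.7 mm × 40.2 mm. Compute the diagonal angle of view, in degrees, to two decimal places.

Sensor diagonal = √(53.7² + 40.2²) = √4499.7300 ≈ 67.0800 mm.
Angle of view α = 2·arctan(d/2f) with d = 67.0800 mm and f = 43.9 mm.
d/2f = 0.76401; arctan(0.76401) ≈ 37.3802°, so α ≈ 74.7603°.

74.76°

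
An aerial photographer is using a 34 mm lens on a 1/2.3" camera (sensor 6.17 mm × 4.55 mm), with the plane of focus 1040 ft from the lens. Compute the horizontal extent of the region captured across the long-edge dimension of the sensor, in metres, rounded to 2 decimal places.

57.52 m

dₒ: 1040 ft × 304.8 mm/ft = 316991.99 mm.
Similar triangles through the lens centre give W/dₒ = w/dᵢ; with 1/f = 1/dₒ + 1/dᵢ this gives W = w·(dₒ − f)/f.
W = 6.17 mm × (316992 − 34) / 34 = 6.17 × 9322.2938 ≈ 57518.553 mm = 57.5186 m.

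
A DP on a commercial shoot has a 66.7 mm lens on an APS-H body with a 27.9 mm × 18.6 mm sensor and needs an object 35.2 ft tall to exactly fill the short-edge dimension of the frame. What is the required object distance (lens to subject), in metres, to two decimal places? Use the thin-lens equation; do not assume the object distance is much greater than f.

38.54 m

W: 35.2 ft × 304.8 mm/ft = 10728.96 mm.
Magnification m = h/W = dᵢ/dₒ; combined with 1/f = 1/dₒ + 1/dᵢ this gives dₒ = f·(1 + W/h).
dₒ = 66.7 mm × (1 + 10729/18.6) = 66.7 × 577.8258 ≈ 38540.980 mm = 38.541 m.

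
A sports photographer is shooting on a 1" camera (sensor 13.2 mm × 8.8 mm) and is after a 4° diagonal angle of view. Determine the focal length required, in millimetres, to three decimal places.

Sensor diagonal = √(13.2² + 8.8²) = √251.6800 ≈ 15.8644 mm.
From α = 2·arctan(d/2f) we get f = d / (2·tan(α/2)).
With d = 15.8644 mm and α/2 = 2°, tan(α/2) ≈ 0.03492, so f ≈ 15.8644 / 0.06984 ≈ 227.1489 mm.

227.149 mm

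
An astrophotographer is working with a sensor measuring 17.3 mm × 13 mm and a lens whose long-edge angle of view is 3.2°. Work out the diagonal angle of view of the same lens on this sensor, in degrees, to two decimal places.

From the long-edge AOV: f = 17.3 / (2·tan(1.6°)) = 17.3 / 0.05587 ≈ 309.6748 mm.
Sensor diagonal = √(17.3² + 13²) = √468.2900 ≈ 21.6400 mm.
Diagonal AOV = 2·arctan(21.6400 / (2 × 309.6748)) = 2·arctan(0.03494) ≈ 4.0022°.

4.00°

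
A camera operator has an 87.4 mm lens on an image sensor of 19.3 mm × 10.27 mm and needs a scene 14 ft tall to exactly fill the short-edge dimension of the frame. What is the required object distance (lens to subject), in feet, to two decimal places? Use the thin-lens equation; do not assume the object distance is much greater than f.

W: 14 ft × 304.8 mm/ft = 4267.20 mm.
Magnification m = h/W = dᵢ/dₒ; combined with 1/f = 1/dₒ + 1/dᵢ this gives dₒ = f·(1 + W/h).
dₒ = 87.4 mm × (1 + 4267.2/10.27) = 87.4 × 416.5014 ≈ 36402.226 mm = 36402.226/304.8 ft = 119.43 ft.

119.43 ft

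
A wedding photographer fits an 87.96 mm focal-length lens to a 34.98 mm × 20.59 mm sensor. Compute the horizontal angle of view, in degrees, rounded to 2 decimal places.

22.49°

Angle of view α = 2·arctan(w/2f) with w = 34.98 mm and f = 87.96 mm.
w/2f = 0.19884; arctan(0.19884) ≈ 11.2460°, so α ≈ 22.4921°.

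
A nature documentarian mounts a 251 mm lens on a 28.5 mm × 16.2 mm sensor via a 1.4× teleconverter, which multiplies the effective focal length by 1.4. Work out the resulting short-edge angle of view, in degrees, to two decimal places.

Effective focal length f = 251 × 1.4 = 351.4 mm.
α = 2·arctan(16.2 / (2 × 351.4)) = 2·arctan(0.02305) ≈ 2.6409°.

2.64°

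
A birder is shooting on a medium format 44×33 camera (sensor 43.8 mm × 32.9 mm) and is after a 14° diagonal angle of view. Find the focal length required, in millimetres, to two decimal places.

223.07 mm

Sensor diagonal = √(43.8² + 32.9²) = √3000.8500 ≈ 54.7800 mm.
From α = 2·arctan(d/2f) we get f = d / (2·tan(α/2)).
With d = 54.7800 mm and α/2 = 7°, tan(α/2) ≈ 0.12278, so f ≈ 54.7800 / 0.24557 ≈ 223.0737 mm.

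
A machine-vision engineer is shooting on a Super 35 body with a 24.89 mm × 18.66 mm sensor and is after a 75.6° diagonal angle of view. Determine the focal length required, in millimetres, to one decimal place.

20.1 mm

Sensor diagonal = √(24.89² + 18.66²) = √967.7077 ≈ 31.1080 mm.
From α = 2·arctan(d/2f) we get f = d / (2·tan(α/2)).
With d = 31.1080 mm and α/2 = 37.8°, tan(α/2) ≈ 0.77568, so f ≈ 31.1080 / 1.55136 ≈ 20.0521 mm.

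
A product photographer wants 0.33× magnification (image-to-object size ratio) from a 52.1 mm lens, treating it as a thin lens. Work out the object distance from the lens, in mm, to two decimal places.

With m = dᵢ/dₒ and 1/f = 1/dₒ + 1/dᵢ, substituting dᵢ = m·dₒ gives 1/f = (1 + 1/m)/dₒ, hence dₒ = f·(1 + 1/m).
dₒ = 52.1 × (1 + 1/0.33) = 52.1 × 4.03030 ≈ 209.979 mm.

209.98 mm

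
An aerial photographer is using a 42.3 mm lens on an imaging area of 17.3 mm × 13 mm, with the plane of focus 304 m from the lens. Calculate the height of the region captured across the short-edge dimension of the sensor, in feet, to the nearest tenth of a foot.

dₒ: 304 m = 304000 mm.
Similar triangles through the lens centre give W/dₒ = h/dᵢ; with 1/f = 1/dₒ + 1/dᵢ this gives W = h·(dₒ − f)/f.
W = 13 mm × (304000 − 42.3) / 42.3 = 13 × 7185.7612 ≈ 93414.896 mm = 93414.896/304.8 ft = 306.479 ft.

306.5 ft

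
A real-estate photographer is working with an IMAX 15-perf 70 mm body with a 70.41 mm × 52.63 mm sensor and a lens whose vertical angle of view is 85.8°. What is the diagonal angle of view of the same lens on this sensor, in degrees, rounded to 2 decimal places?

114.41°

From the vertical AOV: f = 52.63 / (2·tan(42.9°)) = 52.63 / 1.85851 ≈ 28.3183 mm.
Sensor diagonal = √(70.41² + 52.63²) = √7727.4850 ≈ 87.9061 mm.
Diagonal AOV = 2·arctan(87.9061 / (2 × 28.3183)) = 2·arctan(1.55211) ≈ 114.4138°.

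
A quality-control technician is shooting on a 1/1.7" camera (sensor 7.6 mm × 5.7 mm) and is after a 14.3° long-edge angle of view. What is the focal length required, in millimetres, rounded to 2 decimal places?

30.29 mm

From α = 2·arctan(w/2f) we get f = w / (2·tan(α/2)).
With w = 7.6 mm and α/2 = 7.15°, tan(α/2) ≈ 0.12544, so f ≈ 7.6 / 0.25089 ≈ 30.2927 mm.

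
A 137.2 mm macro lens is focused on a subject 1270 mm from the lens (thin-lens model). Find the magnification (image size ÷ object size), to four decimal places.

0.1211×

Thin lens: 1/f = 1/dₒ + 1/dᵢ → 1/dᵢ = 1/137.2 − 1/1270 = 0.0065012 mm⁻¹, so dᵢ ≈ 153.8171 mm.
Magnification m = dᵢ/dₒ = 153.8171/1270 ≈ 0.12112.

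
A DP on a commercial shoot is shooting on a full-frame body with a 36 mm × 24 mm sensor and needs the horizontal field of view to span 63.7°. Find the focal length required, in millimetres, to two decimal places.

28.97 mm

From α = 2·arctan(w/2f) we get f = w / (2·tan(α/2)).
With w = 36 mm and α/2 = 31.85°, tan(α/2) ≈ 0.62124, so f ≈ 36 / 1.24247 ≈ 28.9745 mm.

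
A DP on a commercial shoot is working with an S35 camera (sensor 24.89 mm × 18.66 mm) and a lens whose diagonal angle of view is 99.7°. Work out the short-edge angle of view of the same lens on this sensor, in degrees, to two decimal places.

70.83°

Sensor diagonal = √(24.89² + 18.66²) = √967.7077 ≈ 31.1080 mm.
From the diagonal AOV: f = 31.1080 / (2·tan(49.85°)) = 31.1080 / 2.37087 ≈ 13.1209 mm.
Short-edge AOV = 2·arctan(18.66 / (2 × 13.1209)) = 2·arctan(0.71108) ≈ 70.8317°.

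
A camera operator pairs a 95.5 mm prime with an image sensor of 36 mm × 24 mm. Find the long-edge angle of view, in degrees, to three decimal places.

Angle of view α = 2·arctan(w/2f) with w = 36 mm and f = 95.5 mm.
w/2f = 0.18848; arctan(0.18848) ≈ 10.6740°, so α ≈ 21.3480°.

21.348°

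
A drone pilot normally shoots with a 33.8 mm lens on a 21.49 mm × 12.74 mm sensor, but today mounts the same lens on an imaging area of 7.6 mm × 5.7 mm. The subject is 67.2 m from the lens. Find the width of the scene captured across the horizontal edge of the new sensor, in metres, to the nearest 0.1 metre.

The focal length stays 33.8 mm; the relevant sensor dimension is now w = 7.6 mm. Object distance dₒ = 67.2 m = 67200 mm.
Thin-lens field width W = w·(dₒ − f)/f = 7.6 × (67200 − 33.8)/33.8 ≈ 15102.459 mm = 15.1025 m.

15.1 m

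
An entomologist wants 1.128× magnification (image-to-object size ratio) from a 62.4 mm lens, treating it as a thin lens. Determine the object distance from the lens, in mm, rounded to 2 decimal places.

With m = dᵢ/dₒ and 1/f = 1/dₒ + 1/dᵢ, substituting dᵢ = m·dₒ gives 1/f = (1 + 1/m)/dₒ, hence dₒ = f·(1 + 1/m).
dₒ = 62.4 × (1 + 1/1.128) = 62.4 × 1.88652 ≈ 117.719 mm.

117.72 mm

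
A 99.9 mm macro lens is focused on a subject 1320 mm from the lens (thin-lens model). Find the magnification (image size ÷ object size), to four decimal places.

0.0819×

Thin lens: 1/f = 1/dₒ + 1/dᵢ → 1/dᵢ = 1/99.9 − 1/1320 = 0.0092524 mm⁻¹, so dᵢ ≈ 108.0797 mm.
Magnification m = dᵢ/dₒ = 108.0797/1320 ≈ 0.08188.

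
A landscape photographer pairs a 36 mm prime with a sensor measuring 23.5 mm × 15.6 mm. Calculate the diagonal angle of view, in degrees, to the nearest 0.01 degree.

42.79°

Sensor diagonal = √(23.5² + 15.6²) = √795.6100 ≈ 28.2066 mm.
Angle of view α = 2·arctan(d/2f) with d = 28.2066 mm and f = 36 mm.
d/2f = 0.39176; arctan(0.39176) ≈ 21.3931°, so α ≈ 42.7863°.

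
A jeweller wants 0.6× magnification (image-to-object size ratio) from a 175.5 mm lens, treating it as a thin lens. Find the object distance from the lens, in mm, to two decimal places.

468.00 mm

With m = dᵢ/dₒ and 1/f = 1/dₒ + 1/dᵢ, substituting dᵢ = m·dₒ gives 1/f = (1 + 1/m)/dₒ, hence dₒ = f·(1 + 1/m).
dₒ = 175.5 × (1 + 1/0.6) = 175.5 × 2.66667 ≈ 468.000 mm.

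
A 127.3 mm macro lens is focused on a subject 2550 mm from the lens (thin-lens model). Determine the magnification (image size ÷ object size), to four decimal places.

Thin lens: 1/f = 1/dₒ + 1/dᵢ → 1/dᵢ = 1/127.3 − 1/2550 = 0.0074633 mm⁻¹, so dᵢ ≈ 133.9889 mm.
Magnification m = dᵢ/dₒ = 133.9889/2550 ≈ 0.05254.

0.0525×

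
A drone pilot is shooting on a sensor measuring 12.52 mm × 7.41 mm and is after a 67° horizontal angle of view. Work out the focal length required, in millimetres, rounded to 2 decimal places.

From α = 2·arctan(w/2f) we get f = w / (2·tan(α/2)).
With w = 12.52 mm and α/2 = 33.5°, tan(α/2) ≈ 0.66189, so f ≈ 12.52 / 1.32377 ≈ 9.4578 mm.

9.46 mm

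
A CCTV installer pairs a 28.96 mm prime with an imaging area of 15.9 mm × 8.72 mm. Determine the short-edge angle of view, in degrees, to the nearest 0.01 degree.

17.12°

Angle of view α = 2·arctan(h/2f) with h = 8.72 mm and f = 28.96 mm.
h/2f = 0.15055; arctan(0.15055) ≈ 8.5617°, so α ≈ 17.1234°.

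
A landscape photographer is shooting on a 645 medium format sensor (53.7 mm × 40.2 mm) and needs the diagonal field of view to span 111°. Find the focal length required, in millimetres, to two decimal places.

Sensor diagonal = √(53.7² + 40.2²) = √4499.7300 ≈ 67.0800 mm.
From α = 2·arctan(d/2f) we get f = d / (2·tan(α/2)).
With d = 67.0800 mm and α/2 = 55.5°, tan(α/2) ≈ 1.45501, so f ≈ 67.0800 / 2.91002 ≈ 23.0514 mm.

23.05 mm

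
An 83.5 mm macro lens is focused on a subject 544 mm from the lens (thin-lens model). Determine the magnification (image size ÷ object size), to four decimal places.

Thin lens: 1/f = 1/dₒ + 1/dᵢ → 1/dᵢ = 1/83.5 − 1/544 = 0.0101378 mm⁻¹, so dᵢ ≈ 98.6406 mm.
Magnification m = dᵢ/dₒ = 98.6406/544 ≈ 0.18132.

0.1813×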